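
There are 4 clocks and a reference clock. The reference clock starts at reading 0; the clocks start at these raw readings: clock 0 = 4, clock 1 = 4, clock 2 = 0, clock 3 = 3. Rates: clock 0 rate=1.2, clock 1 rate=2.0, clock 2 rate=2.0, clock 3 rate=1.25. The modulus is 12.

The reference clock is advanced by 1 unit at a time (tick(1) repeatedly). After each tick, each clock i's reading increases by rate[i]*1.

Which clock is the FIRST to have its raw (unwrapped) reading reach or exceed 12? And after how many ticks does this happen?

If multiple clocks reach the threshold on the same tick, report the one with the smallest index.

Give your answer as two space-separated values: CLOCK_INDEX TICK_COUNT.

Answer: 1 4

Derivation:
clock 0: start=4, rate=1.2, needs 12-4 = 8; ticks = ceil(8/1.2) = ceil(6.6667) = 7; reading at tick 7 = 4 + 1.2*7 = 12.4000
clock 1: start=4, rate=2.0, needs 12-4 = 8; ticks = ceil(8/2.0) = ceil(4.0000) = 4; reading at tick 4 = 4 + 2.0*4 = 12.0000
clock 2: start=0, rate=2.0, needs 12-0 = 12; ticks = ceil(12/2.0) = ceil(6.0000) = 6; reading at tick 6 = 0 + 2.0*6 = 12.0000
clock 3: start=3, rate=1.25, needs 12-3 = 9; ticks = ceil(9/1.25) = ceil(7.2000) = 8; reading at tick 8 = 3 + 1.25*8 = 13.0000
Minimum tick count = 4; winners = [1]; smallest index = 1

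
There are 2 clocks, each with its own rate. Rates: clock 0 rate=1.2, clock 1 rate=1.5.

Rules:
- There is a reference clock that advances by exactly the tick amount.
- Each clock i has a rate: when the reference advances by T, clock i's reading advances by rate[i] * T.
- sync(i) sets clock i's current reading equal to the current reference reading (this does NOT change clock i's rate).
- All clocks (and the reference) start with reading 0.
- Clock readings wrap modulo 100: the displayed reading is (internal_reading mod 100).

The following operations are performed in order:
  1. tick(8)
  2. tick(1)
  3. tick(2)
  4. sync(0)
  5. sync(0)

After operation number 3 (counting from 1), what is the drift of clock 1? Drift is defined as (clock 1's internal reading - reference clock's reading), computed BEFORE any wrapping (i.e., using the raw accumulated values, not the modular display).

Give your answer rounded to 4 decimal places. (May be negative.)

Answer: 5.5000

Derivation:
After op 1 tick(8): ref=8.0000 raw=[9.6000 12.0000]
After op 2 tick(1): ref=9.0000 raw=[10.8000 13.5000]
After op 3 tick(2): ref=11.0000 raw=[13.2000 16.5000]
Drift of clock 1 after op 3: 16.5000 - 11.0000 = 5.5000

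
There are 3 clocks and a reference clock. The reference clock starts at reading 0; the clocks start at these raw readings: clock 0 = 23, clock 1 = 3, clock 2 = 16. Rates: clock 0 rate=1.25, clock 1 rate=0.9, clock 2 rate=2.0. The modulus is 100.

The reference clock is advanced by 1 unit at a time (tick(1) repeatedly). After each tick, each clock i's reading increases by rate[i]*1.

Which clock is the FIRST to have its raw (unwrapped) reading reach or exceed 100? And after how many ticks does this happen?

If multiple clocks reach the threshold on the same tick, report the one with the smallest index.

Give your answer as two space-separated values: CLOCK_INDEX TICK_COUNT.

Answer: 2 42

Derivation:
clock 0: start=23, rate=1.25, needs 100-23 = 77; ticks = ceil(77/1.25) = ceil(61.6000) = 62; reading at tick 62 = 23 + 1.25*62 = 100.5000
clock 1: start=3, rate=0.9, needs 100-3 = 97; ticks = ceil(97/0.9) = ceil(107.7778) = 108; reading at tick 108 = 3 + 0.9*108 = 100.2000
clock 2: start=16, rate=2.0, needs 100-16 = 84; ticks = ceil(84/2.0) = ceil(42.0000) = 42; reading at tick 42 = 16 + 2.0*42 = 100.0000
Minimum tick count = 42; winners = [2]; smallest index = 2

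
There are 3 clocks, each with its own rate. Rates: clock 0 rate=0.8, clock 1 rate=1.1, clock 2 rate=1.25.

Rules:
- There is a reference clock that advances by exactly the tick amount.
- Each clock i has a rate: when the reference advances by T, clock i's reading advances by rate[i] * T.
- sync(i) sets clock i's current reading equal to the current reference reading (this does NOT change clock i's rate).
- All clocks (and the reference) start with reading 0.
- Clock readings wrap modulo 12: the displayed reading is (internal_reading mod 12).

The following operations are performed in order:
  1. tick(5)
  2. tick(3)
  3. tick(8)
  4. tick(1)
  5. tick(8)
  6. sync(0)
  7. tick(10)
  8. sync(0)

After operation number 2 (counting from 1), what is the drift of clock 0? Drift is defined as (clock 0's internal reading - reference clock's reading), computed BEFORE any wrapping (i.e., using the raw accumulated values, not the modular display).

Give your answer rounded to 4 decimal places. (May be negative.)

After op 1 tick(5): ref=5.0000 raw=[4.0000 5.5000 6.2500]
After op 2 tick(3): ref=8.0000 raw=[6.4000 8.8000 10.0000]
Drift of clock 0 after op 2: 6.4000 - 8.0000 = -1.6000

Answer: -1.6000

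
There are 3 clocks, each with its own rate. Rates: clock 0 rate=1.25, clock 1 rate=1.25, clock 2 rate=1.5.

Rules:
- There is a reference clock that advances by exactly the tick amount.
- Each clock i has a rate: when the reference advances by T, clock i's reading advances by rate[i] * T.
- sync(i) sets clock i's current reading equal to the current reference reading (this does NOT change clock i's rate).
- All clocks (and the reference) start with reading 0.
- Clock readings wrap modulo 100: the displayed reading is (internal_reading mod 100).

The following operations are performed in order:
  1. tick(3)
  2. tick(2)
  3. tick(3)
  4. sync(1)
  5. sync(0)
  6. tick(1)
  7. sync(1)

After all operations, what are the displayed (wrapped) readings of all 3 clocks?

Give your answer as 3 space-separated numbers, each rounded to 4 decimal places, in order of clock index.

Answer: 9.2500 9.0000 13.5000

Derivation:
After op 1 tick(3): ref=3.0000 raw=[3.7500 3.7500 4.5000]
After op 2 tick(2): ref=5.0000 raw=[6.2500 6.2500 7.5000]
After op 3 tick(3): ref=8.0000 raw=[10.0000 10.0000 12.0000]
After op 4 sync(1): ref=8.0000 raw=[10.0000 8.0000 12.0000]
After op 5 sync(0): ref=8.0000 raw=[8.0000 8.0000 12.0000]
After op 6 tick(1): ref=9.0000 raw=[9.2500 9.2500 13.5000]
After op 7 sync(1): ref=9.0000 raw=[9.2500 9.0000 13.5000]
Wrap final raw readings (mod 100): 9.2500 mod 100 = 9.2500; 9.0000 mod 100 = 9.0000; 13.5000 mod 100 = 13.5000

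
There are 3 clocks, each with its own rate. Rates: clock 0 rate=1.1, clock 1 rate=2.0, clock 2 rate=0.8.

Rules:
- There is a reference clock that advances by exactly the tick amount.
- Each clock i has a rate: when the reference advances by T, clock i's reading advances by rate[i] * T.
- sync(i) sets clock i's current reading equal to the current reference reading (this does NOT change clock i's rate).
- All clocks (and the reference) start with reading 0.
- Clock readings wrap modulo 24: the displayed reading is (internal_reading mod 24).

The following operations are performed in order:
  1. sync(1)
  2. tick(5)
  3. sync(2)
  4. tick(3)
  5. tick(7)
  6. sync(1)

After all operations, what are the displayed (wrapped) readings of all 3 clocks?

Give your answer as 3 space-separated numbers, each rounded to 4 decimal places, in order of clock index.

Answer: 16.5000 15.0000 13.0000

Derivation:
After op 1 sync(1): ref=0.0000 raw=[0.0000 0.0000 0.0000]
After op 2 tick(5): ref=5.0000 raw=[5.5000 10.0000 4.0000]
After op 3 sync(2): ref=5.0000 raw=[5.5000 10.0000 5.0000]
After op 4 tick(3): ref=8.0000 raw=[8.8000 16.0000 7.4000]
After op 5 tick(7): ref=15.0000 raw=[16.5000 30.0000 13.0000]
After op 6 sync(1): ref=15.0000 raw=[16.5000 15.0000 13.0000]
Wrap final raw readings (mod 24): 16.5000 mod 24 = 16.5000; 15.0000 mod 24 = 15.0000; 13.0000 mod 24 = 13.0000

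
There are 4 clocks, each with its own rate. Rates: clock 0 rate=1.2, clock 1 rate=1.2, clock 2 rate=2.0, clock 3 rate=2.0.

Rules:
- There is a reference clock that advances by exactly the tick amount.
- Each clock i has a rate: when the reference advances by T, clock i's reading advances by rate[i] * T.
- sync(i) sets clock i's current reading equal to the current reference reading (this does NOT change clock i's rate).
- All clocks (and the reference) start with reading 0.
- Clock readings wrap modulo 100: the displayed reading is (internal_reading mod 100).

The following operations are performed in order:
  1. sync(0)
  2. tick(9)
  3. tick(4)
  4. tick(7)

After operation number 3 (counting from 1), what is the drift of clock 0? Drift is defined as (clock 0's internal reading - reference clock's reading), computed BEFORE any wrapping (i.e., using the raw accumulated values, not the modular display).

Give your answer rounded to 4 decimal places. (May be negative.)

After op 1 sync(0): ref=0.0000 raw=[0.0000 0.0000 0.0000 0.0000]
After op 2 tick(9): ref=9.0000 raw=[10.8000 10.8000 18.0000 18.0000]
After op 3 tick(4): ref=13.0000 raw=[15.6000 15.6000 26.0000 26.0000]
Drift of clock 0 after op 3: 15.6000 - 13.0000 = 2.6000

Answer: 2.6000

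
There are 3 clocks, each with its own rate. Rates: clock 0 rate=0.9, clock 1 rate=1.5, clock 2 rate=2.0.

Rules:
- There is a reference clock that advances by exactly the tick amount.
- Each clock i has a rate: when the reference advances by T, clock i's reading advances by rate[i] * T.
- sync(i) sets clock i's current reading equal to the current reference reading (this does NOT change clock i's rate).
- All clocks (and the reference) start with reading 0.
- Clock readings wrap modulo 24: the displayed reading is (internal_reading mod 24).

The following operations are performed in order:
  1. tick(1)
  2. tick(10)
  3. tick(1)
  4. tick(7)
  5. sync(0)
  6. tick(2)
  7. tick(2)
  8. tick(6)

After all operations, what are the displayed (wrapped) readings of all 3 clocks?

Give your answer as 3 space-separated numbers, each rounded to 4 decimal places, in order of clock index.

Answer: 4.0000 19.5000 10.0000

Derivation:
After op 1 tick(1): ref=1.0000 raw=[0.9000 1.5000 2.0000]
After op 2 tick(10): ref=11.0000 raw=[9.9000 16.5000 22.0000]
After op 3 tick(1): ref=12.0000 raw=[10.8000 18.0000 24.0000]
After op 4 tick(7): ref=19.0000 raw=[17.1000 28.5000 38.0000]
After op 5 sync(0): ref=19.0000 raw=[19.0000 28.5000 38.0000]
After op 6 tick(2): ref=21.0000 raw=[20.8000 31.5000 42.0000]
After op 7 tick(2): ref=23.0000 raw=[22.6000 34.5000 46.0000]
After op 8 tick(6): ref=29.0000 raw=[28.0000 43.5000 58.0000]
Wrap final raw readings (mod 24): 28.0000 mod 24 = 4.0000; 43.5000 mod 24 = 19.5000; 58.0000 mod 24 = 10.0000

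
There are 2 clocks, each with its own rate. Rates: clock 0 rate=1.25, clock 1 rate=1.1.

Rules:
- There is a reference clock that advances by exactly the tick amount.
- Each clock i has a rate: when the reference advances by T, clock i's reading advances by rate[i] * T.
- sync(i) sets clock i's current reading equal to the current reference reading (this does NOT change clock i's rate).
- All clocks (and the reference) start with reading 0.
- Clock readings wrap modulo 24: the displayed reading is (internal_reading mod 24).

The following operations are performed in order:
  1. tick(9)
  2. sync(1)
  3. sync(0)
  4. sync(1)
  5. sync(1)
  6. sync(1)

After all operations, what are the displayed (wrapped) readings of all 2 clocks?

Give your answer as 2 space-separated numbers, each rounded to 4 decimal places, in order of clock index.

After op 1 tick(9): ref=9.0000 raw=[11.2500 9.9000]
After op 2 sync(1): ref=9.0000 raw=[11.2500 9.0000]
After op 3 sync(0): ref=9.0000 raw=[9.0000 9.0000]
After op 4 sync(1): ref=9.0000 raw=[9.0000 9.0000]
After op 5 sync(1): ref=9.0000 raw=[9.0000 9.0000]
After op 6 sync(1): ref=9.0000 raw=[9.0000 9.0000]
Wrap final raw readings (mod 24): 9.0000 mod 24 = 9.0000; 9.0000 mod 24 = 9.0000

Answer: 9.0000 9.0000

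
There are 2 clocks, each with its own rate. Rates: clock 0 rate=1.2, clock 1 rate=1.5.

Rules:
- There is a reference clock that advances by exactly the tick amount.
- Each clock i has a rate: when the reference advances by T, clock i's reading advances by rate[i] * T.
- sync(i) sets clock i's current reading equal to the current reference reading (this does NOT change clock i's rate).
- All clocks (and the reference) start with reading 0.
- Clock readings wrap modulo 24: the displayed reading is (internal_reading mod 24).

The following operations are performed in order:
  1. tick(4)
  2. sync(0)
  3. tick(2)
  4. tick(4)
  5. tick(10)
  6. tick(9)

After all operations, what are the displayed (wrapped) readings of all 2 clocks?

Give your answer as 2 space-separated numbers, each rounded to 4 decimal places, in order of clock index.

Answer: 10.0000 19.5000

Derivation:
After op 1 tick(4): ref=4.0000 raw=[4.8000 6.0000]
After op 2 sync(0): ref=4.0000 raw=[4.0000 6.0000]
After op 3 tick(2): ref=6.0000 raw=[6.4000 9.0000]
After op 4 tick(4): ref=10.0000 raw=[11.2000 15.0000]
After op 5 tick(10): ref=20.0000 raw=[23.2000 30.0000]
After op 6 tick(9): ref=29.0000 raw=[34.0000 43.5000]
Wrap final raw readings (mod 24): 34.0000 mod 24 = 10.0000; 43.5000 mod 24 = 19.5000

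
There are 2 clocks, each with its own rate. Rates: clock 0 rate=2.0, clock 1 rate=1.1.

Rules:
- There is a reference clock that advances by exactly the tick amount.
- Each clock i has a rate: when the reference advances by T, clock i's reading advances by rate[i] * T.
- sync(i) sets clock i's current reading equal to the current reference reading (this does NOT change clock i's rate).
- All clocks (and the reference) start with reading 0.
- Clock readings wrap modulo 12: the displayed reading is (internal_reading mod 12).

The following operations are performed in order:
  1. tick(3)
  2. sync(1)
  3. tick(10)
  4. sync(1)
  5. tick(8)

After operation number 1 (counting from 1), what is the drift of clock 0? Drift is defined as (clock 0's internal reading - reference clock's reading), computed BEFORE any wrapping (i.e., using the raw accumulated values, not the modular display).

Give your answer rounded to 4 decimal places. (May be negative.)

Answer: 3.0000

Derivation:
After op 1 tick(3): ref=3.0000 raw=[6.0000 3.3000]
Drift of clock 0 after op 1: 6.0000 - 3.0000 = 3.0000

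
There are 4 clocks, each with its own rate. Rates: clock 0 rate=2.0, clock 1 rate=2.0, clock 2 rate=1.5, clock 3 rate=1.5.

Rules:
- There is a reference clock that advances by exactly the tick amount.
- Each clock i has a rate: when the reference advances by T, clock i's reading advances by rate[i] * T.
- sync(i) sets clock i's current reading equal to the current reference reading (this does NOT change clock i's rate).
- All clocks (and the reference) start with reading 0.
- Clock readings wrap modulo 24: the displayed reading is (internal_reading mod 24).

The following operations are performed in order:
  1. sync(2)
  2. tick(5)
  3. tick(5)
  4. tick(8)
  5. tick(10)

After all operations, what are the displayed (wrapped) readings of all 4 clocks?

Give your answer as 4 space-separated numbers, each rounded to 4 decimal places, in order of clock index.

Answer: 8.0000 8.0000 18.0000 18.0000

Derivation:
After op 1 sync(2): ref=0.0000 raw=[0.0000 0.0000 0.0000 0.0000]
After op 2 tick(5): ref=5.0000 raw=[10.0000 10.0000 7.5000 7.5000]
After op 3 tick(5): ref=10.0000 raw=[20.0000 20.0000 15.0000 15.0000]
After op 4 tick(8): ref=18.0000 raw=[36.0000 36.0000 27.0000 27.0000]
After op 5 tick(10): ref=28.0000 raw=[56.0000 56.0000 42.0000 42.0000]
Wrap final raw readings (mod 24): 56.0000 mod 24 = 8.0000; 56.0000 mod 24 = 8.0000; 42.0000 mod 24 = 18.0000; 42.0000 mod 24 = 18.0000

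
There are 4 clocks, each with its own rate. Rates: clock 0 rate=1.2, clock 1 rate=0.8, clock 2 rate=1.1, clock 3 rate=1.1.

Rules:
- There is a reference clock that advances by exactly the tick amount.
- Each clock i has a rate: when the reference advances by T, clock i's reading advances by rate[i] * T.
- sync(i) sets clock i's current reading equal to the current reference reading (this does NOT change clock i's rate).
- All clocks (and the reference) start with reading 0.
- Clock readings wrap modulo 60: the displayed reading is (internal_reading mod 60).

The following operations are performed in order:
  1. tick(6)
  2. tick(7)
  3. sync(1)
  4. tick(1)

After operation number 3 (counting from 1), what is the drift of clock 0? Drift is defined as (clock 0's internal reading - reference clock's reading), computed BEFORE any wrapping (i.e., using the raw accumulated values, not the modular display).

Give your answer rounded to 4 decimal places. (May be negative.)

Answer: 2.6000

Derivation:
After op 1 tick(6): ref=6.0000 raw=[7.2000 4.8000 6.6000 6.6000]
After op 2 tick(7): ref=13.0000 raw=[15.6000 10.4000 14.3000 14.3000]
After op 3 sync(1): ref=13.0000 raw=[15.6000 13.0000 14.3000 14.3000]
Drift of clock 0 after op 3: 15.6000 - 13.0000 = 2.6000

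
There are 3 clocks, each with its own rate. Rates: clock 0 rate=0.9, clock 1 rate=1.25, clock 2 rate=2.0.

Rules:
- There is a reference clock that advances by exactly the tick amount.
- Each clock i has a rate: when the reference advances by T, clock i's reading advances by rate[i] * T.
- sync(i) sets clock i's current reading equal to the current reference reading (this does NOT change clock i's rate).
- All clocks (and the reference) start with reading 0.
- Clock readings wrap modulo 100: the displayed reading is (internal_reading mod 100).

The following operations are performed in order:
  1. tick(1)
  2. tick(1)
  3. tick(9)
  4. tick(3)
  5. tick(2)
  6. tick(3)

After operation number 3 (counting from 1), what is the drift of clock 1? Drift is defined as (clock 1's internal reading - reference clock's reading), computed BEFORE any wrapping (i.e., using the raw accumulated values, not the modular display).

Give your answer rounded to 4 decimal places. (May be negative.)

Answer: 2.7500

Derivation:
After op 1 tick(1): ref=1.0000 raw=[0.9000 1.2500 2.0000]
After op 2 tick(1): ref=2.0000 raw=[1.8000 2.5000 4.0000]
After op 3 tick(9): ref=11.0000 raw=[9.9000 13.7500 22.0000]
Drift of clock 1 after op 3: 13.7500 - 11.0000 = 2.7500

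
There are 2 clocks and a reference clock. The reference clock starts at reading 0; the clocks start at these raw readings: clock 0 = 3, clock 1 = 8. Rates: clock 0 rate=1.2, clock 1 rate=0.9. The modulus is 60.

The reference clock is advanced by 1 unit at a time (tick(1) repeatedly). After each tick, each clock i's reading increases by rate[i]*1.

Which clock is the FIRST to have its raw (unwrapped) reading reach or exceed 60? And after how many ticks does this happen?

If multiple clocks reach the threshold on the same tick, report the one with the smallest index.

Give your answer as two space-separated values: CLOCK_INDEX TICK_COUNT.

clock 0: start=3, rate=1.2, needs 60-3 = 57; ticks = ceil(57/1.2) = ceil(47.5000) = 48; reading at tick 48 = 3 + 1.2*48 = 60.6000
clock 1: start=8, rate=0.9, needs 60-8 = 52; ticks = ceil(52/0.9) = ceil(57.7778) = 58; reading at tick 58 = 8 + 0.9*58 = 60.2000
Minimum tick count = 48; winners = [0]; smallest index = 0

Answer: 0 48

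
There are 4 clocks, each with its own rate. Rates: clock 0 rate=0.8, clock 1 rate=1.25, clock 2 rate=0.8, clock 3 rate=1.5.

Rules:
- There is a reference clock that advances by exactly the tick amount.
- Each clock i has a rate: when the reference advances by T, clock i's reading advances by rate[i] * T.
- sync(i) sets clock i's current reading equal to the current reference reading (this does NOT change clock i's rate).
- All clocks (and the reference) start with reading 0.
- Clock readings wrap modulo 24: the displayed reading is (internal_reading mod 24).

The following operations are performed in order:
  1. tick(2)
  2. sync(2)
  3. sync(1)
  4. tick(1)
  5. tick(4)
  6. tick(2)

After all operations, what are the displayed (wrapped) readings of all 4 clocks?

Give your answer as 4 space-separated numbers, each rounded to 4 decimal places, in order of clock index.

Answer: 7.2000 10.7500 7.6000 13.5000

Derivation:
After op 1 tick(2): ref=2.0000 raw=[1.6000 2.5000 1.6000 3.0000]
After op 2 sync(2): ref=2.0000 raw=[1.6000 2.5000 2.0000 3.0000]
After op 3 sync(1): ref=2.0000 raw=[1.6000 2.0000 2.0000 3.0000]
After op 4 tick(1): ref=3.0000 raw=[2.4000 3.2500 2.8000 4.5000]
After op 5 tick(4): ref=7.0000 raw=[5.6000 8.2500 6.0000 10.5000]
After op 6 tick(2): ref=9.0000 raw=[7.2000 10.7500 7.6000 13.5000]
Wrap final raw readings (mod 24): 7.2000 mod 24 = 7.2000; 10.7500 mod 24 = 10.7500; 7.6000 mod 24 = 7.6000; 13.5000 mod 24 = 13.5000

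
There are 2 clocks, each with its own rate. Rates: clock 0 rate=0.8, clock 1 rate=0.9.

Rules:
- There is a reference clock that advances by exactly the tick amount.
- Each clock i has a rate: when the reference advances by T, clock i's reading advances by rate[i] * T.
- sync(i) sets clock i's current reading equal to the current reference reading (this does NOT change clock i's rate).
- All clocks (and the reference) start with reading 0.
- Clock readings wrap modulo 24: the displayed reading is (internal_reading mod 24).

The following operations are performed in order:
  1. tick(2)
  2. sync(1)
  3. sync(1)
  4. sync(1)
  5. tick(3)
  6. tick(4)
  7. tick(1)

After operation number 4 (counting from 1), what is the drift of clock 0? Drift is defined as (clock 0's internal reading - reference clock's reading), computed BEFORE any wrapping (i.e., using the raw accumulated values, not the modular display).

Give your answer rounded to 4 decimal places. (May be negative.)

Answer: -0.4000

Derivation:
After op 1 tick(2): ref=2.0000 raw=[1.6000 1.8000]
After op 2 sync(1): ref=2.0000 raw=[1.6000 2.0000]
After op 3 sync(1): ref=2.0000 raw=[1.6000 2.0000]
After op 4 sync(1): ref=2.0000 raw=[1.6000 2.0000]
Drift of clock 0 after op 4: 1.6000 - 2.0000 = -0.4000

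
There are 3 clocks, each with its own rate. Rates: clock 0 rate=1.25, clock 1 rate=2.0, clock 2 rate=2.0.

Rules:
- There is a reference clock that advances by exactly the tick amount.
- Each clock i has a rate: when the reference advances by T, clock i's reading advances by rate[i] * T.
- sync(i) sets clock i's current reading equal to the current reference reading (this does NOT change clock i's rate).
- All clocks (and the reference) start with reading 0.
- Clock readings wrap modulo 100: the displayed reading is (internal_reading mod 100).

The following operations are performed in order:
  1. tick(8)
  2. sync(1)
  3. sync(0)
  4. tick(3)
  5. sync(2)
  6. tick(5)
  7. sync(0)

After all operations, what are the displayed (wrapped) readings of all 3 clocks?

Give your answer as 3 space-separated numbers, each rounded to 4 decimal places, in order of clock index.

Answer: 16.0000 24.0000 21.0000

Derivation:
After op 1 tick(8): ref=8.0000 raw=[10.0000 16.0000 16.0000]
After op 2 sync(1): ref=8.0000 raw=[10.0000 8.0000 16.0000]
After op 3 sync(0): ref=8.0000 raw=[8.0000 8.0000 16.0000]
After op 4 tick(3): ref=11.0000 raw=[11.7500 14.0000 22.0000]
After op 5 sync(2): ref=11.0000 raw=[11.7500 14.0000 11.0000]
After op 6 tick(5): ref=16.0000 raw=[18.0000 24.0000 21.0000]
After op 7 sync(0): ref=16.0000 raw=[16.0000 24.0000 21.0000]
Wrap final raw readings (mod 100): 16.0000 mod 100 = 16.0000; 24.0000 mod 100 = 24.0000; 21.0000 mod 100 = 21.0000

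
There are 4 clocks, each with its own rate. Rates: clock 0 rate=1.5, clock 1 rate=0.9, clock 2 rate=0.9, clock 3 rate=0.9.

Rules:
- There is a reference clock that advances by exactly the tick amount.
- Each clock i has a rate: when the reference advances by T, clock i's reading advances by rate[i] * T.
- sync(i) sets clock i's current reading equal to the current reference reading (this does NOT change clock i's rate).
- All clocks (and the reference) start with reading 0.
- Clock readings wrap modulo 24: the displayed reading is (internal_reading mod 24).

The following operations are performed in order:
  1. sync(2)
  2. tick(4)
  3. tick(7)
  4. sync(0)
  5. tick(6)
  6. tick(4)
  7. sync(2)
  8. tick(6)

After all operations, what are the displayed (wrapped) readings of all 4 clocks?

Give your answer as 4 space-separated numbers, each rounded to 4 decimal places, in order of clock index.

Answer: 11.0000 0.3000 2.4000 0.3000

Derivation:
After op 1 sync(2): ref=0.0000 raw=[0.0000 0.0000 0.0000 0.0000]
After op 2 tick(4): ref=4.0000 raw=[6.0000 3.6000 3.6000 3.6000]
After op 3 tick(7): ref=11.0000 raw=[16.5000 9.9000 9.9000 9.9000]
After op 4 sync(0): ref=11.0000 raw=[11.0000 9.9000 9.9000 9.9000]
After op 5 tick(6): ref=17.0000 raw=[20.0000 15.3000 15.3000 15.3000]
After op 6 tick(4): ref=21.0000 raw=[26.0000 18.9000 18.9000 18.9000]
After op 7 sync(2): ref=21.0000 raw=[26.0000 18.9000 21.0000 18.9000]
After op 8 tick(6): ref=27.0000 raw=[35.0000 24.3000 26.4000 24.3000]
Wrap final raw readings (mod 24): 35.0000 mod 24 = 11.0000; 24.3000 mod 24 = 0.3000; 26.4000 mod 24 = 2.4000; 24.3000 mod 24 = 0.3000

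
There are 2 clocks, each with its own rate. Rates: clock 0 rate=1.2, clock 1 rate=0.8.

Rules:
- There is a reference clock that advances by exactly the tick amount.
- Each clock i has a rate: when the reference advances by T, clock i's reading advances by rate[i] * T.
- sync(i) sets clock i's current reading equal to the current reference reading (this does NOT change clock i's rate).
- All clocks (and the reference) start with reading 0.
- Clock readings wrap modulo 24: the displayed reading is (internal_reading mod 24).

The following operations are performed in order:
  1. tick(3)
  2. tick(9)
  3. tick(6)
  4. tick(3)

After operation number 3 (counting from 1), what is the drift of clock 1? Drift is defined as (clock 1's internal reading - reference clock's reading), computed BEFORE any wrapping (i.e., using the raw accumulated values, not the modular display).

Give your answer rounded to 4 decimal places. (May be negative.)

After op 1 tick(3): ref=3.0000 raw=[3.6000 2.4000]
After op 2 tick(9): ref=12.0000 raw=[14.4000 9.6000]
After op 3 tick(6): ref=18.0000 raw=[21.6000 14.4000]
Drift of clock 1 after op 3: 14.4000 - 18.0000 = -3.6000

Answer: -3.6000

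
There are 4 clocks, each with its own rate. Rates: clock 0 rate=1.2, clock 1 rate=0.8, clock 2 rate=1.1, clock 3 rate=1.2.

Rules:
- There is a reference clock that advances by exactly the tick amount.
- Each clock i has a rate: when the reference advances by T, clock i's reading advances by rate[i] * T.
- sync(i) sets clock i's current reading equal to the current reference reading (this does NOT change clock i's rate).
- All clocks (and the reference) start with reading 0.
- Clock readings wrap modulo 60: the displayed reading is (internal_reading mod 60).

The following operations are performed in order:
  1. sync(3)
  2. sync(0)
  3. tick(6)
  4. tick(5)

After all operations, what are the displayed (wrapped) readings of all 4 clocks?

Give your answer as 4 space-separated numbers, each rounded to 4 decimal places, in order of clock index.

After op 1 sync(3): ref=0.0000 raw=[0.0000 0.0000 0.0000 0.0000]
After op 2 sync(0): ref=0.0000 raw=[0.0000 0.0000 0.0000 0.0000]
After op 3 tick(6): ref=6.0000 raw=[7.2000 4.8000 6.6000 7.2000]
After op 4 tick(5): ref=11.0000 raw=[13.2000 8.8000 12.1000 13.2000]
Wrap final raw readings (mod 60): 13.2000 mod 60 = 13.2000; 8.8000 mod 60 = 8.8000; 12.1000 mod 60 = 12.1000; 13.2000 mod 60 = 13.2000

Answer: 13.2000 8.8000 12.1000 13.2000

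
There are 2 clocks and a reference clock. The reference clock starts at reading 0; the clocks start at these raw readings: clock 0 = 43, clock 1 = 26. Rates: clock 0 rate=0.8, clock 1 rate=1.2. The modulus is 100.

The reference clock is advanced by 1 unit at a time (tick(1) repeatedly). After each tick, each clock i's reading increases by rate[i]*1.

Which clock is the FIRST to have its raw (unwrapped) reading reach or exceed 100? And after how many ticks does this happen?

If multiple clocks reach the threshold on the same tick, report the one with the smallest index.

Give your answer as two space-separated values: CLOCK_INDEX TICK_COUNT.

Answer: 1 62

Derivation:
clock 0: start=43, rate=0.8, needs 100-43 = 57; ticks = ceil(57/0.8) = ceil(71.2500) = 72; reading at tick 72 = 43 + 0.8*72 = 100.6000
clock 1: start=26, rate=1.2, needs 100-26 = 74; ticks = ceil(74/1.2) = ceil(61.6667) = 62; reading at tick 62 = 26 + 1.2*62 = 100.4000
Minimum tick count = 62; winners = [1]; smallest index = 1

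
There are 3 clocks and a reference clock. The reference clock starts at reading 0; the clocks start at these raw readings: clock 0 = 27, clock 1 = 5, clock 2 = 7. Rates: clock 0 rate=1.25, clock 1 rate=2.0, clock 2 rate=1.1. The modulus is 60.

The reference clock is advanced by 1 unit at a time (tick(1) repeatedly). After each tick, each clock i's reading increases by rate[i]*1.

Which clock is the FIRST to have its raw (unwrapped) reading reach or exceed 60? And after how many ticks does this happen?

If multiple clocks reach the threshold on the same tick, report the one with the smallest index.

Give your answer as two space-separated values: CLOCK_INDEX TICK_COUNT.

Answer: 0 27

Derivation:
clock 0: start=27, rate=1.25, needs 60-27 = 33; ticks = ceil(33/1.25) = ceil(26.4000) = 27; reading at tick 27 = 27 + 1.25*27 = 60.7500
clock 1: start=5, rate=2.0, needs 60-5 = 55; ticks = ceil(55/2.0) = ceil(27.5000) = 28; reading at tick 28 = 5 + 2.0*28 = 61.0000
clock 2: start=7, rate=1.1, needs 60-7 = 53; ticks = ceil(53/1.1) = ceil(48.1818) = 49; reading at tick 49 = 7 + 1.1*49 = 60.9000
Minimum tick count = 27; winners = [0]; smallest index = 0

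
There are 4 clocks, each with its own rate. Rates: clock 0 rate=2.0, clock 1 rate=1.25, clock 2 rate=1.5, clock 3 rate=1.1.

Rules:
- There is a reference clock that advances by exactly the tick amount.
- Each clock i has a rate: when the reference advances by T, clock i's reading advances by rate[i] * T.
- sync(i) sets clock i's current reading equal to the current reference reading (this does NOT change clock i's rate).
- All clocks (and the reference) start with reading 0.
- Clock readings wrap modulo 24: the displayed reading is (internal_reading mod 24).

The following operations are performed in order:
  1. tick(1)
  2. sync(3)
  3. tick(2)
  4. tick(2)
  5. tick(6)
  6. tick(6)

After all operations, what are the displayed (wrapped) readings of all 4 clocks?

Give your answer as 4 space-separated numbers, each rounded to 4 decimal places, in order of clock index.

Answer: 10.0000 21.2500 1.5000 18.6000

Derivation:
After op 1 tick(1): ref=1.0000 raw=[2.0000 1.2500 1.5000 1.1000]
After op 2 sync(3): ref=1.0000 raw=[2.0000 1.2500 1.5000 1.0000]
After op 3 tick(2): ref=3.0000 raw=[6.0000 3.7500 4.5000 3.2000]
After op 4 tick(2): ref=5.0000 raw=[10.0000 6.2500 7.5000 5.4000]
After op 5 tick(6): ref=11.0000 raw=[22.0000 13.7500 16.5000 12.0000]
After op 6 tick(6): ref=17.0000 raw=[34.0000 21.2500 25.5000 18.6000]
Wrap final raw readings (mod 24): 34.0000 mod 24 = 10.0000; 21.2500 mod 24 = 21.2500; 25.5000 mod 24 = 1.5000; 18.6000 mod 24 = 18.6000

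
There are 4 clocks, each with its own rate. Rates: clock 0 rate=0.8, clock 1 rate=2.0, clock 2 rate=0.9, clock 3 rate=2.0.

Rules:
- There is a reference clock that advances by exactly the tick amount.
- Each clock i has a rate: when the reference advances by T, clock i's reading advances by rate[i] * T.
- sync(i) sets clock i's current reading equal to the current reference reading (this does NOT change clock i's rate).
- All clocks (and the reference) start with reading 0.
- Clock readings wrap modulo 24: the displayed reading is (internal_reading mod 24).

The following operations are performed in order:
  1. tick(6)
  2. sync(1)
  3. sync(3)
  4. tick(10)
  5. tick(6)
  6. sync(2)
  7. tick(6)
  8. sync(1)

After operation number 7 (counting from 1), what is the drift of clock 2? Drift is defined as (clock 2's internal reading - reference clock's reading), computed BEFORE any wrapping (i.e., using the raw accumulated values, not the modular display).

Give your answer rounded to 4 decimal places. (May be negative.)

Answer: -0.6000

Derivation:
After op 1 tick(6): ref=6.0000 raw=[4.8000 12.0000 5.4000 12.0000]
After op 2 sync(1): ref=6.0000 raw=[4.8000 6.0000 5.4000 12.0000]
After op 3 sync(3): ref=6.0000 raw=[4.8000 6.0000 5.4000 6.0000]
After op 4 tick(10): ref=16.0000 raw=[12.8000 26.0000 14.4000 26.0000]
After op 5 tick(6): ref=22.0000 raw=[17.6000 38.0000 19.8000 38.0000]
After op 6 sync(2): ref=22.0000 raw=[17.6000 38.0000 22.0000 38.0000]
After op 7 tick(6): ref=28.0000 raw=[22.4000 50.0000 27.4000 50.0000]
Drift of clock 2 after op 7: 27.4000 - 28.0000 = -0.6000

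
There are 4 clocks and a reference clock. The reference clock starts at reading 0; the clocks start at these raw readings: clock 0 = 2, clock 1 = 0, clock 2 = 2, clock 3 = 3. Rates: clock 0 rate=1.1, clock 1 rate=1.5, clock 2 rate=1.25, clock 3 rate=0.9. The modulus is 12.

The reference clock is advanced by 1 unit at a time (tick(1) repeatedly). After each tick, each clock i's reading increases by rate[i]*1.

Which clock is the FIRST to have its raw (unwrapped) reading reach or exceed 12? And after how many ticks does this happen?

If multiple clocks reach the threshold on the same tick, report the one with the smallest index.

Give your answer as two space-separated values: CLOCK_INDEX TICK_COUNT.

Answer: 1 8

Derivation:
clock 0: start=2, rate=1.1, needs 12-2 = 10; ticks = ceil(10/1.1) = ceil(9.0909) = 10; reading at tick 10 = 2 + 1.1*10 = 13.0000
clock 1: start=0, rate=1.5, needs 12-0 = 12; ticks = ceil(12/1.5) = ceil(8.0000) = 8; reading at tick 8 = 0 + 1.5*8 = 12.0000
clock 2: start=2, rate=1.25, needs 12-2 = 10; ticks = ceil(10/1.25) = ceil(8.0000) = 8; reading at tick 8 = 2 + 1.25*8 = 12.0000
clock 3: start=3, rate=0.9, needs 12-3 = 9; ticks = ceil(9/0.9) = ceil(10.0000) = 10; reading at tick 10 = 3 + 0.9*10 = 12.0000
Minimum tick count = 8; winners = [1, 2]; smallest index = 1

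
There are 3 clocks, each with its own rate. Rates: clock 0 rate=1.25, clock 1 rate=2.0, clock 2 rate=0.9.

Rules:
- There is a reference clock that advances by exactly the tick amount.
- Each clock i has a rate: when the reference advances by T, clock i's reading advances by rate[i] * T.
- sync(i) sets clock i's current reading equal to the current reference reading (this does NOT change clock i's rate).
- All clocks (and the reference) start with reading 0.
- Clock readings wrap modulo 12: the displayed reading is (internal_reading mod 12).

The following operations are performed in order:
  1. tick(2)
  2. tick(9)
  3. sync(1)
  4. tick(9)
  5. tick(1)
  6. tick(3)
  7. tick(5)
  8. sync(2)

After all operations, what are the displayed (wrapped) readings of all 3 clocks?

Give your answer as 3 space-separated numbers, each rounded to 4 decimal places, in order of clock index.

After op 1 tick(2): ref=2.0000 raw=[2.5000 4.0000 1.8000]
After op 2 tick(9): ref=11.0000 raw=[13.7500 22.0000 9.9000]
After op 3 sync(1): ref=11.0000 raw=[13.7500 11.0000 9.9000]
After op 4 tick(9): ref=20.0000 raw=[25.0000 29.0000 18.0000]
After op 5 tick(1): ref=21.0000 raw=[26.2500 31.0000 18.9000]
After op 6 tick(3): ref=24.0000 raw=[30.0000 37.0000 21.6000]
After op 7 tick(5): ref=29.0000 raw=[36.2500 47.0000 26.1000]
After op 8 sync(2): ref=29.0000 raw=[36.2500 47.0000 29.0000]
Wrap final raw readings (mod 12): 36.2500 mod 12 = 0.2500; 47.0000 mod 12 = 11.0000; 29.0000 mod 12 = 5.0000

Answer: 0.2500 11.0000 5.0000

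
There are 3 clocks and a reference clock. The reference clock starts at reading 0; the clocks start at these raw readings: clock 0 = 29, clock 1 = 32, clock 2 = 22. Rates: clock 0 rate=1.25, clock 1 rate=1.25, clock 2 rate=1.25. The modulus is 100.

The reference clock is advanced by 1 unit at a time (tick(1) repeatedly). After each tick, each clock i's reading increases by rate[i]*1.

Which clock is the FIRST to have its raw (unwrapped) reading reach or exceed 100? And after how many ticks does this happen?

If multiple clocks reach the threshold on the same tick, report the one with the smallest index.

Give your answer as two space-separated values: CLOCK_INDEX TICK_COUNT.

clock 0: start=29, rate=1.25, needs 100-29 = 71; ticks = ceil(71/1.25) = ceil(56.8000) = 57; reading at tick 57 = 29 + 1.25*57 = 100.2500
clock 1: start=32, rate=1.25, needs 100-32 = 68; ticks = ceil(68/1.25) = ceil(54.4000) = 55; reading at tick 55 = 32 + 1.25*55 = 100.7500
clock 2: start=22, rate=1.25, needs 100-22 = 78; ticks = ceil(78/1.25) = ceil(62.4000) = 63; reading at tick 63 = 22 + 1.25*63 = 100.7500
Minimum tick count = 55; winners = [1]; smallest index = 1

Answer: 1 55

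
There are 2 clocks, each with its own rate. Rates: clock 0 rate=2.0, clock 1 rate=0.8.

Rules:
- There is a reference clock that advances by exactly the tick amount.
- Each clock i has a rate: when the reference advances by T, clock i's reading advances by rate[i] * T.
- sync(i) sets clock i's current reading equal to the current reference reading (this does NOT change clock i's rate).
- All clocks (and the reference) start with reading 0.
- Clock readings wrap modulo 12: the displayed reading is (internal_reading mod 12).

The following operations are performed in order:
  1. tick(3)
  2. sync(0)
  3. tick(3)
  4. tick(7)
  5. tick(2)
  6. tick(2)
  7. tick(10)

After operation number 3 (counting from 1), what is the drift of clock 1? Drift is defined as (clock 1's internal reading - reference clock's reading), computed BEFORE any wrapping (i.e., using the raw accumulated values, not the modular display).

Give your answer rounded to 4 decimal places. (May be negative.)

Answer: -1.2000

Derivation:
After op 1 tick(3): ref=3.0000 raw=[6.0000 2.4000]
After op 2 sync(0): ref=3.0000 raw=[3.0000 2.4000]
After op 3 tick(3): ref=6.0000 raw=[9.0000 4.8000]
Drift of clock 1 after op 3: 4.8000 - 6.0000 = -1.2000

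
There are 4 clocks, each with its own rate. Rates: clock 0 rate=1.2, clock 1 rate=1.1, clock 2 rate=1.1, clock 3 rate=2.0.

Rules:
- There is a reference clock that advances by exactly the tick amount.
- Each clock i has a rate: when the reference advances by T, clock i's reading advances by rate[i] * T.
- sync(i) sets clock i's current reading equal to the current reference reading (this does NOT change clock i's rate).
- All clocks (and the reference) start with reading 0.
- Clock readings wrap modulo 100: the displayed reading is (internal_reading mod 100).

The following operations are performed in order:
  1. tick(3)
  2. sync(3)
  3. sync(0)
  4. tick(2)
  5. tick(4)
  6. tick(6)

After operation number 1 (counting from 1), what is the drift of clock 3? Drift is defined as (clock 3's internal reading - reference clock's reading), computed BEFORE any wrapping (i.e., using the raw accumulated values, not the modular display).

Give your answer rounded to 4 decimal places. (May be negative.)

Answer: 3.0000

Derivation:
After op 1 tick(3): ref=3.0000 raw=[3.6000 3.3000 3.3000 6.0000]
Drift of clock 3 after op 1: 6.0000 - 3.0000 = 3.0000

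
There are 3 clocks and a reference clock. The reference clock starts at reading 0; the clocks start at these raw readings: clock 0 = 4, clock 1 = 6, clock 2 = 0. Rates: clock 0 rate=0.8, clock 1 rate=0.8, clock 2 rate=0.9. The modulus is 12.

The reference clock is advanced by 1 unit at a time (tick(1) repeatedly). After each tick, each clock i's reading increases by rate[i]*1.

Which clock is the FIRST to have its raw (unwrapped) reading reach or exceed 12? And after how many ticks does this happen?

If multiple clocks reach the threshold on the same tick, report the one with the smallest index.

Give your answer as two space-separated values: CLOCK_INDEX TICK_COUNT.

Answer: 1 8

Derivation:
clock 0: start=4, rate=0.8, needs 12-4 = 8; ticks = ceil(8/0.8) = ceil(10.0000) = 10; reading at tick 10 = 4 + 0.8*10 = 12.0000
clock 1: start=6, rate=0.8, needs 12-6 = 6; ticks = ceil(6/0.8) = ceil(7.5000) = 8; reading at tick 8 = 6 + 0.8*8 = 12.4000
clock 2: start=0, rate=0.9, needs 12-0 = 12; ticks = ceil(12/0.9) = ceil(13.3333) = 14; reading at tick 14 = 0 + 0.9*14 = 12.6000
Minimum tick count = 8; winners = [1]; smallest index = 1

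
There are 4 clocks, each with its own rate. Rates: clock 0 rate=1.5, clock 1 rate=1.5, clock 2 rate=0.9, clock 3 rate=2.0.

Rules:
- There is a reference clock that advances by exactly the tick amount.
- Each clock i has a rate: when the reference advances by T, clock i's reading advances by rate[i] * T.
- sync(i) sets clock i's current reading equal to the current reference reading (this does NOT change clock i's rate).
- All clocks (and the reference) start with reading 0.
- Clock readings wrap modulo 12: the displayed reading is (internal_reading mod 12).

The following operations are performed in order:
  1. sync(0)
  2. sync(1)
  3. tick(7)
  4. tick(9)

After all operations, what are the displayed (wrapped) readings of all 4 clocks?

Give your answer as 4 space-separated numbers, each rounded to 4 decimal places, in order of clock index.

After op 1 sync(0): ref=0.0000 raw=[0.0000 0.0000 0.0000 0.0000]
After op 2 sync(1): ref=0.0000 raw=[0.0000 0.0000 0.0000 0.0000]
After op 3 tick(7): ref=7.0000 raw=[10.5000 10.5000 6.3000 14.0000]
After op 4 tick(9): ref=16.0000 raw=[24.0000 24.0000 14.4000 32.0000]
Wrap final raw readings (mod 12): 24.0000 mod 12 = 0.0000; 24.0000 mod 12 = 0.0000; 14.4000 mod 12 = 2.4000; 32.0000 mod 12 = 8.0000

Answer: 0.0000 0.0000 2.4000 8.0000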